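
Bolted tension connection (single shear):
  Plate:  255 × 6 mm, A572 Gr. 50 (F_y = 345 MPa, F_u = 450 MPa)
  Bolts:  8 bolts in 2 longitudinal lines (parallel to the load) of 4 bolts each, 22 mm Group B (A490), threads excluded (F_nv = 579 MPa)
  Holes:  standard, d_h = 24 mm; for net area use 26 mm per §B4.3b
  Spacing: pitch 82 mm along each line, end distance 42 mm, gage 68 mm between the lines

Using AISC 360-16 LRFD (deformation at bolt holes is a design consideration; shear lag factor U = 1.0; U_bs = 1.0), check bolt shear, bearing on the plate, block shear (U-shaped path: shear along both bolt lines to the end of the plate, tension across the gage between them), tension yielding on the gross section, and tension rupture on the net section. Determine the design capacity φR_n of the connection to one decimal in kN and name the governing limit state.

Bolt shear: A_b = π(22)²/4 = 380.13 mm². φR_n = 0.75 × 579 × 380.13 × 8 × 1 = 1320.6 kN.
Bearing (6 mm plate, F_u = 450 MPa): end bolts L_c = 42 − 24/2 = 30, R_n = min(1.2×30×6×450, 2.4×22×6×450) = 97.2 kN/bolt; interior L_c = 82 − 24 = 58, R_n = 142.56 kN/bolt. φR_n = 0.75 × (2×97.2 + 6×142.56) = 787.3 kN.
Block shear: shear path 2×[42+3×82] = 2×288 mm, A_gv = 3456, A_nv = 2×(288 − 3.5×26)×6 = 2364 mm²; tension across gage: (68 − 1×26)×6 = 252 mm². R_n = min(0.6×450×2364, 0.6×345×3456) + 1.0×450×252 = min(638.28, 715.39) + 113.4 = 751.68 kN. φR_n = 0.75 × 751.68 = 563.8 kN.
Tension yield (gross): A_g = 255×6 = 1530 mm². φR_n = 0.90 × 345 × 1530 = 475.1 kN.
Tension rupture (net): A_n = (255 − 2×26)×6 = 1218 mm² (U = 1.0, A_e = A_n). φR_n = 0.75 × 450 × 1218 = 411.1 kN.
Governing: min(1320.6, 787.3, 563.8, 475.1, 411.1) = 411.1 kN → net-section rupture.

411.1 kN (net-section rupture governs)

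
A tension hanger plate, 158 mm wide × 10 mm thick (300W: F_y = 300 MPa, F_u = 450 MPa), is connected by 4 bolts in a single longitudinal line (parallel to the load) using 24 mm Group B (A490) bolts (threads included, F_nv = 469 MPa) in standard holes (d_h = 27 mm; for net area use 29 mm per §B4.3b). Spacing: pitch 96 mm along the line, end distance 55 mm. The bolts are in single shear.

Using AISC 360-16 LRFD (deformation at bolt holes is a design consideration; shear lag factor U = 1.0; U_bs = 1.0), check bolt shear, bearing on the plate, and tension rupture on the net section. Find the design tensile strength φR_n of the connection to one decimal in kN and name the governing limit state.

435.4 kN (net-section rupture governs)

Bolt shear: A_b = π(24)²/4 = 452.39 mm². φR_n = 0.75 × 469 × 452.39 × 4 × 1 = 636.5 kN.
Bearing (10 mm plate, F_u = 450 MPa): end bolts L_c = 55 − 27/2 = 41.5, R_n = min(1.2×41.5×10×450, 2.4×24×10×450) = 224.1 kN/bolt; interior L_c = 96 − 27 = 69, R_n = 259.2 kN/bolt. φR_n = 0.75 × (1×224.1 + 3×259.2) = 751.3 kN.
Tension rupture (net): A_n = (158 − 1×29)×10 = 1290 mm² (U = 1.0, A_e = A_n). φR_n = 0.75 × 450 × 1290 = 435.4 kN.
Governing: min(636.5, 751.3, 435.4) = 435.4 kN → net-section rupture.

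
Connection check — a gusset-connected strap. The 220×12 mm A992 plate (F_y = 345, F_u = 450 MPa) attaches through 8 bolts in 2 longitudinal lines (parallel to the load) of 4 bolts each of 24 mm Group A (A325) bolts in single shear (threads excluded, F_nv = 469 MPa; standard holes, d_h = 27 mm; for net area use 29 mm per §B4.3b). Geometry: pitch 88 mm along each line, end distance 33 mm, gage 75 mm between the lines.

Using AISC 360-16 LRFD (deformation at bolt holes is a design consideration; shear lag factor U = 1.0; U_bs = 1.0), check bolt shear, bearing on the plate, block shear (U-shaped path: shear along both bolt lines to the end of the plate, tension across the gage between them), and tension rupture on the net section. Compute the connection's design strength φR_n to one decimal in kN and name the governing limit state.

Bolt shear: A_b = π(24)²/4 = 452.39 mm². φR_n = 0.75 × 469 × 452.39 × 8 × 1 = 1273.0 kN.
Bearing (12 mm plate, F_u = 450 MPa): end bolts L_c = 33 − 27/2 = 19.5, R_n = min(1.2×19.5×12×450, 2.4×24×12×450) = 126.36 kN/bolt; interior L_c = 88 − 27 = 61, R_n = 311.04 kN/bolt. φR_n = 0.75 × (2×126.36 + 6×311.04) = 1589.2 kN.
Block shear: shear path 2×[33+3×88] = 2×297 mm, A_gv = 7128, A_nv = 2×(297 − 3.5×29)×12 = 4692 mm²; tension across gage: (75 − 1×29)×12 = 552 mm². R_n = min(0.6×450×4692, 0.6×345×7128) + 1.0×450×552 = min(1266.8, 1475.5) + 248.4 = 1515.2 kN. φR_n = 0.75 × 1515.2 = 1136.4 kN.
Tension rupture (net): A_n = (220 − 2×29)×12 = 1944 mm² (U = 1.0, A_e = A_n). φR_n = 0.75 × 450 × 1944 = 656.1 kN.
Governing: min(1273.0, 1589.2, 1136.4, 656.1) = 656.1 kN → net-section rupture.

656.1 kN (net-section rupture governs)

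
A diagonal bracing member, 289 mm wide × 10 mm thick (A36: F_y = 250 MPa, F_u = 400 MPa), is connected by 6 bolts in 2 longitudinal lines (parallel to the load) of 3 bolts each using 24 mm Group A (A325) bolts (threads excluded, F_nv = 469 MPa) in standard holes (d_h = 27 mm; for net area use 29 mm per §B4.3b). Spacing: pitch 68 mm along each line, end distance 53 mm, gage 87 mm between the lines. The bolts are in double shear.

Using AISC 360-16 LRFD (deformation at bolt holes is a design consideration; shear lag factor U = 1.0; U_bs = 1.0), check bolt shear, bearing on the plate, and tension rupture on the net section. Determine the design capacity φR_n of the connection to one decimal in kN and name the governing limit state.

693.0 kN (net-section rupture governs)

Bolt shear: A_b = π(24)²/4 = 452.39 mm². φR_n = 0.75 × 469 × 452.39 × 6 × 2 = 1909.5 kN.
Bearing (10 mm plate, F_u = 400 MPa): end bolts L_c = 53 − 27/2 = 39.5, R_n = min(1.2×39.5×10×400, 2.4×24×10×400) = 189.6 kN/bolt; interior L_c = 68 − 27 = 41, R_n = 196.8 kN/bolt. φR_n = 0.75 × (2×189.6 + 4×196.8) = 874.8 kN.
Tension rupture (net): A_n = (289 − 2×29)×10 = 2310 mm² (U = 1.0, A_e = A_n). φR_n = 0.75 × 400 × 2310 = 693.0 kN.
Governing: min(1909.5, 874.8, 693.0) = 693.0 kN → net-section rupture.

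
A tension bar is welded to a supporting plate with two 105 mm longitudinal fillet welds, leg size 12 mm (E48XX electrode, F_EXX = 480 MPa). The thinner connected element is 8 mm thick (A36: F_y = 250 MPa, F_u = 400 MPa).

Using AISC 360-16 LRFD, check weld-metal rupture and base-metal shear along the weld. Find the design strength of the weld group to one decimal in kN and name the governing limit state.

Weld metal: throat = 0.707×12 = 8.484 mm, L = 2×105 = 210 mm. φR_n = 0.75 × 0.6 × 480 × 8.484 × 210 = 384.8 kN.
Base metal shear (8 mm plate): yield φR_n = 1.0×0.6×250×8×210 = 252.0 kN; rupture φR_n = 0.75×0.6×400×8×210 = 302.4 kN; take 252.0 kN (yield).
Governing: min(384.8, 252.0) = 252.0 kN → base-metal shear.

252.0 kN (base-metal shear governs)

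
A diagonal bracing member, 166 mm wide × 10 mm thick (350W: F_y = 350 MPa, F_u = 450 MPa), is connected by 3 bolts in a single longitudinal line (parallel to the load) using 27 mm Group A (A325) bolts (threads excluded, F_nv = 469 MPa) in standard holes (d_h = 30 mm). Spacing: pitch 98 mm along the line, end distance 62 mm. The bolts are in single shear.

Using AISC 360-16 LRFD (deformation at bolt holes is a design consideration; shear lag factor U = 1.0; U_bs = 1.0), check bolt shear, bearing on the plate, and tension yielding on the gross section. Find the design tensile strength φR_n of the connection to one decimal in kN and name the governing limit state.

522.9 kN (gross-section yield governs)

Bolt shear: A_b = π(27)²/4 = 572.56 mm². φR_n = 0.75 × 469 × 572.56 × 3 × 1 = 604.2 kN.
Bearing (10 mm plate, F_u = 450 MPa): end bolts L_c = 62 − 30/2 = 47, R_n = min(1.2×47×10×450, 2.4×27×10×450) = 253.8 kN/bolt; interior L_c = 98 − 30 = 68, R_n = 291.6 kN/bolt. φR_n = 0.75 × (1×253.8 + 2×291.6) = 627.8 kN.
Tension yield (gross): A_g = 166×10 = 1660 mm². φR_n = 0.90 × 350 × 1660 = 522.9 kN.
Governing: min(604.2, 627.8, 522.9) = 522.9 kN → gross-section yield.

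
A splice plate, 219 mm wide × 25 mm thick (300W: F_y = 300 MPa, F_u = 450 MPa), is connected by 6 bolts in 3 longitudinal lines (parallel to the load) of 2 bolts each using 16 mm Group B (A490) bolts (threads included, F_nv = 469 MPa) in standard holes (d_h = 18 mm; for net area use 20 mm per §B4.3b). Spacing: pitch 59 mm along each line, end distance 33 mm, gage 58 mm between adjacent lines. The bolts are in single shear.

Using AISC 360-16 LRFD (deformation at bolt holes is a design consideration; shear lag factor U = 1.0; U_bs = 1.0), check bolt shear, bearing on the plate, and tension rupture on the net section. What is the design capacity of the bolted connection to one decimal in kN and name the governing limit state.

Bolt shear: A_b = π(16)²/4 = 201.06 mm². φR_n = 0.75 × 469 × 201.06 × 6 × 1 = 424.3 kN.
Bearing (25 mm plate, F_u = 450 MPa): end bolts L_c = 33 − 18/2 = 24, R_n = min(1.2×24×25×450, 2.4×16×25×450) = 324 kN/bolt; interior L_c = 59 − 18 = 41, R_n = 432 kN/bolt. φR_n = 0.75 × (3×324 + 3×432) = 1701.0 kN.
Tension rupture (net): A_n = (219 − 3×20)×25 = 3975 mm² (U = 1.0, A_e = A_n). φR_n = 0.75 × 450 × 3975 = 1341.6 kN.
Governing: min(424.3, 1701.0, 1341.6) = 424.3 kN → bolt shear.

424.3 kN (bolt shear governs)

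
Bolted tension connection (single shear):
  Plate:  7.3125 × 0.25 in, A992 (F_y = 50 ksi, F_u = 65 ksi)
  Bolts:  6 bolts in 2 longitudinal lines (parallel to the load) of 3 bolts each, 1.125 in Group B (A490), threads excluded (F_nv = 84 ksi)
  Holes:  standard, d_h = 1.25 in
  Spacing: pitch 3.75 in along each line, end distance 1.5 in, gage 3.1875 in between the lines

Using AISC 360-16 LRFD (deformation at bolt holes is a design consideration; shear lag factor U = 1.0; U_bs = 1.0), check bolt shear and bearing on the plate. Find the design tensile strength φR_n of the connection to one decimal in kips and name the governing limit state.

157.2 kips (bearing governs)

Bolt shear: A_b = π(1.125)²/4 = 0.99402 in². φR_n = 0.75 × 84 × 0.99402 × 6 × 1 = 375.7 kips.
Bearing (0.25 in plate, F_u = 65 ksi): end bolts L_c = 1.5 − 1.25/2 = 0.875, R_n = min(1.2×0.875×0.25×65, 2.4×1.125×0.25×65) = 17.063 kips/bolt; interior L_c = 3.75 − 1.25 = 2.5, R_n = 43.875 kips/bolt. φR_n = 0.75 × (2×17.063 + 4×43.875) = 157.2 kips.
Governing: min(375.7, 157.2) = 157.2 kips → bearing.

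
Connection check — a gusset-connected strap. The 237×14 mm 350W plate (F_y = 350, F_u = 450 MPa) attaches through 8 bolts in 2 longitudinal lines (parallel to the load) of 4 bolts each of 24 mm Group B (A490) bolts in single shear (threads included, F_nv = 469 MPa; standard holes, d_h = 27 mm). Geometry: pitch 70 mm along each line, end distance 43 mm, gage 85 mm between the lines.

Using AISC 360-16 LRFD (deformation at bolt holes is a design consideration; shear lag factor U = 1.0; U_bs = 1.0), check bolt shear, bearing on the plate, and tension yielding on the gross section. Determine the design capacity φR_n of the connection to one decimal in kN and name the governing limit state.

Bolt shear: A_b = π(24)²/4 = 452.39 mm². φR_n = 0.75 × 469 × 452.39 × 8 × 1 = 1273.0 kN.
Bearing (14 mm plate, F_u = 450 MPa): end bolts L_c = 43 − 27/2 = 29.5, R_n = min(1.2×29.5×14×450, 2.4×24×14×450) = 223.02 kN/bolt; interior L_c = 70 − 27 = 43, R_n = 325.08 kN/bolt. φR_n = 0.75 × (2×223.02 + 6×325.08) = 1797.4 kN.
Tension yield (gross): A_g = 237×14 = 3318 mm². φR_n = 0.90 × 350 × 3318 = 1045.2 kN.
Governing: min(1273.0, 1797.4, 1045.2) = 1045.2 kN → gross-section yield.

1045.2 kN (gross-section yield governs)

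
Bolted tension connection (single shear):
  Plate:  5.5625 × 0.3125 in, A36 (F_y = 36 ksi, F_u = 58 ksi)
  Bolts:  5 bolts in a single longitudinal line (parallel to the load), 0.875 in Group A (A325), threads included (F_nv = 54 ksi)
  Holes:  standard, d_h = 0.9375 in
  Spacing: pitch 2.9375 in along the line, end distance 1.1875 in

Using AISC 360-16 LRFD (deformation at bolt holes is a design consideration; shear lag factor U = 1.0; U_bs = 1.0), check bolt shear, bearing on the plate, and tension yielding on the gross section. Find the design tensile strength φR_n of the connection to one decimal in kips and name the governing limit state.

56.3 kips (gross-section yield governs)

Bolt shear: A_b = π(0.875)²/4 = 0.60132 in². φR_n = 0.75 × 54 × 0.60132 × 5 × 1 = 121.8 kips.
Bearing (0.3125 in plate, F_u = 58 ksi): end bolts L_c = 1.1875 − 0.9375/2 = 0.71875, R_n = min(1.2×0.71875×0.3125×58, 2.4×0.875×0.3125×58) = 15.633 kips/bolt; interior L_c = 2.9375 − 0.9375 = 2, R_n = 38.063 kips/bolt. φR_n = 0.75 × (1×15.633 + 4×38.063) = 125.9 kips.
Tension yield (gross): A_g = 5.5625×0.3125 = 1.7383 in². φR_n = 0.90 × 36 × 1.7383 = 56.3 kips.
Governing: min(121.8, 125.9, 56.3) = 56.3 kips → gross-section yield.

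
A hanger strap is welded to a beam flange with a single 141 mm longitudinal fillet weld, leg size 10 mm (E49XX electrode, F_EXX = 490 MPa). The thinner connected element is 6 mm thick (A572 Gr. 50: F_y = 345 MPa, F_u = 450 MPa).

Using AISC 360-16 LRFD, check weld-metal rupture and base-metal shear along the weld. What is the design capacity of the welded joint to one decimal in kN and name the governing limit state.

171.3 kN (base-metal shear governs)

Weld metal: throat = 0.707×10 = 7.07 mm, L = 141 mm. φR_n = 0.75 × 0.6 × 490 × 7.07 × 141 = 219.8 kN.
Base metal shear (6 mm plate): yield φR_n = 1.0×0.6×345×6×141 = 175.1 kN; rupture φR_n = 0.75×0.6×450×6×141 = 171.3 kN; take 171.3 kN (rupture).
Governing: min(219.8, 171.3) = 171.3 kN → base-metal shear.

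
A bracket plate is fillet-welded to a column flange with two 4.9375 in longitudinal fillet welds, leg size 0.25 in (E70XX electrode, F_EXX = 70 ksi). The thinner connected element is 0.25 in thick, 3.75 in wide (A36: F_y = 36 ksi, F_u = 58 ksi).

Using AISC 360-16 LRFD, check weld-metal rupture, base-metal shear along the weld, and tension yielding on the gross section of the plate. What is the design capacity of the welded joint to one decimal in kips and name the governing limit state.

Weld metal: throat = 0.707×0.25 = 0.17675 in, L = 2×4.9375 = 9.875 in. φR_n = 0.75 × 0.6 × 70 × 0.17675 × 9.875 = 55.0 kips.
Base metal shear (0.25 in plate): yield φR_n = 1.0×0.6×36×0.25×9.875 = 53.3 kips; rupture φR_n = 0.75×0.6×58×0.25×9.875 = 64.4 kips; take 53.3 kips (yield).
Tension yield (gross): A_g = 3.75×0.25 = 0.9375 in². φR_n = 0.90 × 36 × 0.9375 = 30.4 kips.
Governing: min(55.0, 53.3, 30.4) = 30.4 kips → gross-section yield.

30.4 kips (gross-section yield governs)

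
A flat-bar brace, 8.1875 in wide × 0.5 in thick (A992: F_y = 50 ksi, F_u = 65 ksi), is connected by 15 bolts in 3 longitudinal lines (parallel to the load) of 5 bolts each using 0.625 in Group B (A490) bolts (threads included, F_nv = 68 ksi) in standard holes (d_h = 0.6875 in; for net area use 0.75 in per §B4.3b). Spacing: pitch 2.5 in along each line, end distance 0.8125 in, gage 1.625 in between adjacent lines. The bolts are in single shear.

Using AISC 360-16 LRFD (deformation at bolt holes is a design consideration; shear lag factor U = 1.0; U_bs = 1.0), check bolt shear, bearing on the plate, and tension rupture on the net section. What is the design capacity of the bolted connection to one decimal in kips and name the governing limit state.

Bolt shear: A_b = π(0.625)²/4 = 0.3068 in². φR_n = 0.75 × 68 × 0.3068 × 15 × 1 = 234.7 kips.
Bearing (0.5 in plate, F_u = 65 ksi): end bolts L_c = 0.8125 − 0.6875/2 = 0.46875, R_n = min(1.2×0.46875×0.5×65, 2.4×0.625×0.5×65) = 18.281 kips/bolt; interior L_c = 2.5 − 0.6875 = 1.8125, R_n = 48.75 kips/bolt. φR_n = 0.75 × (3×18.281 + 12×48.75) = 479.9 kips.
Tension rupture (net): A_n = (8.1875 − 3×0.75)×0.5 = 2.9688 in² (U = 1.0, A_e = A_n). φR_n = 0.75 × 65 × 2.9688 = 144.7 kips.
Governing: min(234.7, 479.9, 144.7) = 144.7 kips → net-section rupture.

144.7 kips (net-section rupture governs)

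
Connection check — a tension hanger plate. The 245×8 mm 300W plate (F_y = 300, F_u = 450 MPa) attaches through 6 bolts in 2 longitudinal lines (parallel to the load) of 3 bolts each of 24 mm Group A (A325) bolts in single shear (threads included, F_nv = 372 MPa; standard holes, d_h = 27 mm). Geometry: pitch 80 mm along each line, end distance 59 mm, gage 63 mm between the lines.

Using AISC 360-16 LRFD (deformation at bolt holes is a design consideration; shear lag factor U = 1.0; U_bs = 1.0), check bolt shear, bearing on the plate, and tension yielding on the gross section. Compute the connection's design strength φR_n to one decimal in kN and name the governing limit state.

Bolt shear: A_b = π(24)²/4 = 452.39 mm². φR_n = 0.75 × 372 × 452.39 × 6 × 1 = 757.3 kN.
Bearing (8 mm plate, F_u = 450 MPa): end bolts L_c = 59 − 27/2 = 45.5, R_n = min(1.2×45.5×8×450, 2.4×24×8×450) = 196.56 kN/bolt; interior L_c = 80 − 27 = 53, R_n = 207.36 kN/bolt. φR_n = 0.75 × (2×196.56 + 4×207.36) = 916.9 kN.
Tension yield (gross): A_g = 245×8 = 1960 mm². φR_n = 0.90 × 300 × 1960 = 529.2 kN.
Governing: min(757.3, 916.9, 529.2) = 529.2 kN → gross-section yield.

529.2 kN (gross-section yield governs)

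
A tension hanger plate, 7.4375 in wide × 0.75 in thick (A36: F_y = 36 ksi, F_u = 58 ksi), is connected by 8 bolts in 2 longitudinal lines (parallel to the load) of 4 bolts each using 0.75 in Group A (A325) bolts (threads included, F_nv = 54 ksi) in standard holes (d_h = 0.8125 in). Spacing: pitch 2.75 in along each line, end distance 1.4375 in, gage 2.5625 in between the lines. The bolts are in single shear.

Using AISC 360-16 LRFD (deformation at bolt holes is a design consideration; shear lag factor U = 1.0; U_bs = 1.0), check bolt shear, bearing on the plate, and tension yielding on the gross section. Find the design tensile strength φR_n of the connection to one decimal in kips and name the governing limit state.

Bolt shear: A_b = π(0.75)²/4 = 0.44179 in². φR_n = 0.75 × 54 × 0.44179 × 8 × 1 = 143.1 kips.
Bearing (0.75 in plate, F_u = 58 ksi): end bolts L_c = 1.4375 − 0.8125/2 = 1.03125, R_n = min(1.2×1.03125×0.75×58, 2.4×0.75×0.75×58) = 53.831 kips/bolt; interior L_c = 2.75 − 0.8125 = 1.9375, R_n = 78.3 kips/bolt. φR_n = 0.75 × (2×53.831 + 6×78.3) = 433.1 kips.
Tension yield (gross): A_g = 7.4375×0.75 = 5.5781 in². φR_n = 0.90 × 36 × 5.5781 = 180.7 kips.
Governing: min(143.1, 433.1, 180.7) = 143.1 kips → bolt shear.

143.1 kips (bolt shear governs)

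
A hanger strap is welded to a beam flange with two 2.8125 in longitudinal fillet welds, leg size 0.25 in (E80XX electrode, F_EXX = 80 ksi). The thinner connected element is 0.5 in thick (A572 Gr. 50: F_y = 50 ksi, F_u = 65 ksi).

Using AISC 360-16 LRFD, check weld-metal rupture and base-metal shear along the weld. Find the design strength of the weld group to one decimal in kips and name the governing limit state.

Weld metal: throat = 0.707×0.25 = 0.17675 in, L = 2×2.8125 = 5.625 in. φR_n = 0.75 × 0.6 × 80 × 0.17675 × 5.625 = 35.8 kips.
Base metal shear (0.5 in plate): yield φR_n = 1.0×0.6×50×0.5×5.625 = 84.4 kips; rupture φR_n = 0.75×0.6×65×0.5×5.625 = 82.3 kips; take 82.3 kips (rupture).
Governing: min(35.8, 82.3) = 35.8 kips → weld metal.

35.8 kips (weld metal governs)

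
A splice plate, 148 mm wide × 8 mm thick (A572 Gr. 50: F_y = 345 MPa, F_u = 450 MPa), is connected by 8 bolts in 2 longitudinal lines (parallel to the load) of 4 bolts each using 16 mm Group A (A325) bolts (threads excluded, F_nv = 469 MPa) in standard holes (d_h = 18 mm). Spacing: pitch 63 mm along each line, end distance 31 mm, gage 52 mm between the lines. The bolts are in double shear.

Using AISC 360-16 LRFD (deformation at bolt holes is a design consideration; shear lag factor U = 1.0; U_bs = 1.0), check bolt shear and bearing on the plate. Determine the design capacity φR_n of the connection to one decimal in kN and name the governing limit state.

Bolt shear: A_b = π(16)²/4 = 201.06 mm². φR_n = 0.75 × 469 × 201.06 × 8 × 2 = 1131.6 kN.
Bearing (8 mm plate, F_u = 450 MPa): end bolts L_c = 31 − 18/2 = 22, R_n = min(1.2×22×8×450, 2.4×16×8×450) = 95.04 kN/bolt; interior L_c = 63 − 18 = 45, R_n = 138.24 kN/bolt. φR_n = 0.75 × (2×95.04 + 6×138.24) = 764.6 kN.
Governing: min(1131.6, 764.6) = 764.6 kN → bearing.

764.6 kN (bearing governs)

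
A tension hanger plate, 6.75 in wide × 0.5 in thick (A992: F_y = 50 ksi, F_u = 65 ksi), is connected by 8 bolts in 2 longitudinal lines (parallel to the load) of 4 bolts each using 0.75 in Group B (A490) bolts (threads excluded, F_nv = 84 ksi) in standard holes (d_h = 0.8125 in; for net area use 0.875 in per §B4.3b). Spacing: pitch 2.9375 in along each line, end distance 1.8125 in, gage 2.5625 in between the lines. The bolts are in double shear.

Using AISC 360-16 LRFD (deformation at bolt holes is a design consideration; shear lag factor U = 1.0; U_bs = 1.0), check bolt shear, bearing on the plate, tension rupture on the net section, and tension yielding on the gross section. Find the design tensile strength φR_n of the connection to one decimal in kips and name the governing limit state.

Bolt shear: A_b = π(0.75)²/4 = 0.44179 in². φR_n = 0.75 × 84 × 0.44179 × 8 × 2 = 445.3 kips.
Bearing (0.5 in plate, F_u = 65 ksi): end bolts L_c = 1.8125 − 0.8125/2 = 1.40625, R_n = min(1.2×1.40625×0.5×65, 2.4×0.75×0.5×65) = 54.844 kips/bolt; interior L_c = 2.9375 − 0.8125 = 2.125, R_n = 58.5 kips/bolt. φR_n = 0.75 × (2×54.844 + 6×58.5) = 345.5 kips.
Tension rupture (net): A_n = (6.75 − 2×0.875)×0.5 = 2.5 in² (U = 1.0, A_e = A_n). φR_n = 0.75 × 65 × 2.5 = 121.9 kips.
Tension yield (gross): A_g = 6.75×0.5 = 3.375 in². φR_n = 0.90 × 50 × 3.375 = 151.9 kips.
Governing: min(445.3, 345.5, 121.9, 151.9) = 121.9 kips → net-section rupture.

121.9 kips (net-section rupture governs)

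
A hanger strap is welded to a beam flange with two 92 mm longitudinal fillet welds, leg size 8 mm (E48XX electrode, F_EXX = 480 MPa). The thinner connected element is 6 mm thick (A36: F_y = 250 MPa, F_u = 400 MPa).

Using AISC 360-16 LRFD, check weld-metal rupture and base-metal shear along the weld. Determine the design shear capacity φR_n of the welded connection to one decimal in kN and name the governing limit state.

Weld metal: throat = 0.707×8 = 5.656 mm, L = 2×92 = 184 mm. φR_n = 0.75 × 0.6 × 480 × 5.656 × 184 = 224.8 kN.
Base metal shear (6 mm plate): yield φR_n = 1.0×0.6×250×6×184 = 165.6 kN; rupture φR_n = 0.75×0.6×400×6×184 = 198.7 kN; take 165.6 kN (yield).
Governing: min(224.8, 165.6) = 165.6 kN → base-metal shear.

165.6 kN (base-metal shear governs)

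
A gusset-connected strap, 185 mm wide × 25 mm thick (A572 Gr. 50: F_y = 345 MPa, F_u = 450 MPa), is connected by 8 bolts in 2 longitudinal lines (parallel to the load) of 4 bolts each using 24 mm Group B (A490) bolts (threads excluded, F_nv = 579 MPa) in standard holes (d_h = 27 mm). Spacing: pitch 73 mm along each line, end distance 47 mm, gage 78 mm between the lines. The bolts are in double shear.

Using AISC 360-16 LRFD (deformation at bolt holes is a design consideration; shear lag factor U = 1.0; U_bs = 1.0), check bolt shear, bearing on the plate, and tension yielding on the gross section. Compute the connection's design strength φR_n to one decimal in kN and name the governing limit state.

1436.1 kN (gross-section yield governs)

Bolt shear: A_b = π(24)²/4 = 452.39 mm². φR_n = 0.75 × 579 × 452.39 × 8 × 2 = 3143.2 kN.
Bearing (25 mm plate, F_u = 450 MPa): end bolts L_c = 47 − 27/2 = 33.5, R_n = min(1.2×33.5×25×450, 2.4×24×25×450) = 452.25 kN/bolt; interior L_c = 73 − 27 = 46, R_n = 621 kN/bolt. φR_n = 0.75 × (2×452.25 + 6×621) = 3472.9 kN.
Tension yield (gross): A_g = 185×25 = 4625 mm². φR_n = 0.90 × 345 × 4625 = 1436.1 kN.
Governing: min(3143.2, 3472.9, 1436.1) = 1436.1 kN → gross-section yield.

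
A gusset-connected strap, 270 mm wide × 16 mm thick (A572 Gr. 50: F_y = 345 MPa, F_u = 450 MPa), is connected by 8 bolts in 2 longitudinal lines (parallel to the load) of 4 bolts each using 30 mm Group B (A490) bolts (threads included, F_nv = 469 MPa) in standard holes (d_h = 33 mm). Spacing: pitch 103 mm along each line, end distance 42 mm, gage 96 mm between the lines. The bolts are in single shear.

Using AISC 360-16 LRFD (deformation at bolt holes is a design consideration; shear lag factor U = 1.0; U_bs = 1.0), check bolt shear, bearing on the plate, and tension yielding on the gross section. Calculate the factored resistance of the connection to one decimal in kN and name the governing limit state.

1341.4 kN (gross-section yield governs)

Bolt shear: A_b = π(30)²/4 = 706.86 mm². φR_n = 0.75 × 469 × 706.86 × 8 × 1 = 1989.1 kN.
Bearing (16 mm plate, F_u = 450 MPa): end bolts L_c = 42 − 33/2 = 25.5, R_n = min(1.2×25.5×16×450, 2.4×30×16×450) = 220.32 kN/bolt; interior L_c = 103 − 33 = 70, R_n = 518.4 kN/bolt. φR_n = 0.75 × (2×220.32 + 6×518.4) = 2663.3 kN.
Tension yield (gross): A_g = 270×16 = 4320 mm². φR_n = 0.90 × 345 × 4320 = 1341.4 kN.
Governing: min(1989.1, 2663.3, 1341.4) = 1341.4 kN → gross-section yield.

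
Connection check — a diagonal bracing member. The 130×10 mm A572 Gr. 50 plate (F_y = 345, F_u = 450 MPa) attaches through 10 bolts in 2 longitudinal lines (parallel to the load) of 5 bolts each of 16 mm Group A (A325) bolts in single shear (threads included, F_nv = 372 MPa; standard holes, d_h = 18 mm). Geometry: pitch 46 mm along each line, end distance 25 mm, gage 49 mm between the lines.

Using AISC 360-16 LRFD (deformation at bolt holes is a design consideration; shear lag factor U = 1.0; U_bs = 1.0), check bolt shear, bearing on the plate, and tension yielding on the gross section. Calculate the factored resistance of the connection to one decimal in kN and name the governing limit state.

403.7 kN (gross-section yield governs)

Bolt shear: A_b = π(16)²/4 = 201.06 mm². φR_n = 0.75 × 372 × 201.06 × 10 × 1 = 561.0 kN.
Bearing (10 mm plate, F_u = 450 MPa): end bolts L_c = 25 − 18/2 = 16, R_n = min(1.2×16×10×450, 2.4×16×10×450) = 86.4 kN/bolt; interior L_c = 46 − 18 = 28, R_n = 151.2 kN/bolt. φR_n = 0.75 × (2×86.4 + 8×151.2) = 1036.8 kN.
Tension yield (gross): A_g = 130×10 = 1300 mm². φR_n = 0.90 × 345 × 1300 = 403.7 kN.
Governing: min(561.0, 1036.8, 403.7) = 403.7 kN → gross-section yield.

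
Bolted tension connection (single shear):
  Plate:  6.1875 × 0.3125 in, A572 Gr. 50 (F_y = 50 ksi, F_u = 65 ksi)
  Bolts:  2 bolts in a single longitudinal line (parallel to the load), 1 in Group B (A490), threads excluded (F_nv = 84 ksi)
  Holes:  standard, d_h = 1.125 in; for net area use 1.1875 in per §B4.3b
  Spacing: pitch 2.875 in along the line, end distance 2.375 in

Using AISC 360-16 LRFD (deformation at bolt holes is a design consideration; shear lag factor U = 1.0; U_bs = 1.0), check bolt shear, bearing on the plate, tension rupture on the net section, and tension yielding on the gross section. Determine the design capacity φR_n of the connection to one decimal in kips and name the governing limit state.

65.1 kips (bearing governs)

Bolt shear: A_b = π(1)²/4 = 0.7854 in². φR_n = 0.75 × 84 × 0.7854 × 2 × 1 = 99.0 kips.
Bearing (0.3125 in plate, F_u = 65 ksi): end bolts L_c = 2.375 − 1.125/2 = 1.8125, R_n = min(1.2×1.8125×0.3125×65, 2.4×1×0.3125×65) = 44.18 kips/bolt; interior L_c = 2.875 − 1.125 = 1.75, R_n = 42.656 kips/bolt. φR_n = 0.75 × (1×44.18 + 1×42.656) = 65.1 kips.
Tension rupture (net): A_n = (6.1875 − 1×1.1875)×0.3125 = 1.5625 in² (U = 1.0, A_e = A_n). φR_n = 0.75 × 65 × 1.5625 = 76.2 kips.
Tension yield (gross): A_g = 6.1875×0.3125 = 1.9336 in². φR_n = 0.90 × 50 × 1.9336 = 87.0 kips.
Governing: min(99.0, 65.1, 76.2, 87.0) = 65.1 kips → bearing.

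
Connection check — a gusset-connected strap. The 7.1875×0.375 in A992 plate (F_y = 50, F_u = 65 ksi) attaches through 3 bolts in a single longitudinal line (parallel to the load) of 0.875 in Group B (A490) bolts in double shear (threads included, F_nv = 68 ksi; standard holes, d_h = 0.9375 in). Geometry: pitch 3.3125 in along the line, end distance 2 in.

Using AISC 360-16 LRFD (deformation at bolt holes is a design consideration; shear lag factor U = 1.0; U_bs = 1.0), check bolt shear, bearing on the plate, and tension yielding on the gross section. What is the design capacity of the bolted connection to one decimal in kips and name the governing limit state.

Bolt shear: A_b = π(0.875)²/4 = 0.60132 in². φR_n = 0.75 × 68 × 0.60132 × 3 × 2 = 184.0 kips.
Bearing (0.375 in plate, F_u = 65 ksi): end bolts L_c = 2 − 0.9375/2 = 1.53125, R_n = min(1.2×1.53125×0.375×65, 2.4×0.875×0.375×65) = 44.789 kips/bolt; interior L_c = 3.3125 − 0.9375 = 2.375, R_n = 51.188 kips/bolt. φR_n = 0.75 × (1×44.789 + 2×51.188) = 110.4 kips.
Tension yield (gross): A_g = 7.1875×0.375 = 2.6953 in². φR_n = 0.90 × 50 × 2.6953 = 121.3 kips.
Governing: min(184.0, 110.4, 121.3) = 110.4 kips → bearing.

110.4 kips (bearing governs)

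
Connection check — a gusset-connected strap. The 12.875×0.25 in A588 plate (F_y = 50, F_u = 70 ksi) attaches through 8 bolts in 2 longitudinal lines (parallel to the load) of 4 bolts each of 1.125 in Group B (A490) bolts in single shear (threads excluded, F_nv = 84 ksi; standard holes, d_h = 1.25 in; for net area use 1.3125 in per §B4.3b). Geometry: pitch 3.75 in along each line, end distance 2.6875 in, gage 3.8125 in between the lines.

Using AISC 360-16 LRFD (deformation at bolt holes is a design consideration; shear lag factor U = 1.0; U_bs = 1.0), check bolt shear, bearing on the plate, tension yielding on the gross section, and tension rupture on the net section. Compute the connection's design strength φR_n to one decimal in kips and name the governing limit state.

134.5 kips (net-section rupture governs)

Bolt shear: A_b = π(1.125)²/4 = 0.99402 in². φR_n = 0.75 × 84 × 0.99402 × 8 × 1 = 501.0 kips.
Bearing (0.25 in plate, F_u = 70 ksi): end bolts L_c = 2.6875 − 1.25/2 = 2.0625, R_n = min(1.2×2.0625×0.25×70, 2.4×1.125×0.25×70) = 43.313 kips/bolt; interior L_c = 3.75 − 1.25 = 2.5, R_n = 47.25 kips/bolt. φR_n = 0.75 × (2×43.313 + 6×47.25) = 277.6 kips.
Tension yield (gross): A_g = 12.875×0.25 = 3.2188 in². φR_n = 0.90 × 50 × 3.2188 = 144.8 kips.
Tension rupture (net): A_n = (12.875 − 2×1.3125)×0.25 = 2.5625 in² (U = 1.0, A_e = A_n). φR_n = 0.75 × 70 × 2.5625 = 134.5 kips.
Governing: min(501.0, 277.6, 144.8, 134.5) = 134.5 kips → net-section rupture.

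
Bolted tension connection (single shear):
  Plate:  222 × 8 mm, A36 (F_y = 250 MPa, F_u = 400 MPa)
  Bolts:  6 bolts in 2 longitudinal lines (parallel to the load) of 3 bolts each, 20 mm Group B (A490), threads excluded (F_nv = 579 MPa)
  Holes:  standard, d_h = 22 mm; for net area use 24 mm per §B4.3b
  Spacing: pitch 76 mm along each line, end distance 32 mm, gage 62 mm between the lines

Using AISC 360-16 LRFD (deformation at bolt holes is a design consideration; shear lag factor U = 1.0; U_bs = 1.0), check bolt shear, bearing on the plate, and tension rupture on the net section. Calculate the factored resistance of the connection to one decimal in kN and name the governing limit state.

417.6 kN (net-section rupture governs)

Bolt shear: A_b = π(20)²/4 = 314.16 mm². φR_n = 0.75 × 579 × 314.16 × 6 × 1 = 818.5 kN.
Bearing (8 mm plate, F_u = 400 MPa): end bolts L_c = 32 − 22/2 = 21, R_n = min(1.2×21×8×400, 2.4×20×8×400) = 80.64 kN/bolt; interior L_c = 76 − 22 = 54, R_n = 153.6 kN/bolt. φR_n = 0.75 × (2×80.64 + 4×153.6) = 581.8 kN.
Tension rupture (net): A_n = (222 − 2×24)×8 = 1392 mm² (U = 1.0, A_e = A_n). φR_n = 0.75 × 400 × 1392 = 417.6 kN.
Governing: min(818.5, 581.8, 417.6) = 417.6 kN → net-section rupture.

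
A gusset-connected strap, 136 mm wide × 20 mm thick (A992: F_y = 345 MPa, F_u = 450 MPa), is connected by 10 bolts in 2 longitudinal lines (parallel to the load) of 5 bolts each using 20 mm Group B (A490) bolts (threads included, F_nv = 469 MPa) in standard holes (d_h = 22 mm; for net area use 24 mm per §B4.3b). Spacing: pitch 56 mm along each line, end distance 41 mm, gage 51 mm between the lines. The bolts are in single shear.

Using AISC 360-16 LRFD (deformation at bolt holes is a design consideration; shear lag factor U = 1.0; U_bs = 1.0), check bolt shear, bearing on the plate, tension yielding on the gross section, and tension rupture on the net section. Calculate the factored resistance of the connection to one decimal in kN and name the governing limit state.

594.0 kN (net-section rupture governs)

Bolt shear: A_b = π(20)²/4 = 314.16 mm². φR_n = 0.75 × 469 × 314.16 × 10 × 1 = 1105.1 kN.
Bearing (20 mm plate, F_u = 450 MPa): end bolts L_c = 41 − 22/2 = 30, R_n = min(1.2×30×20×450, 2.4×20×20×450) = 324 kN/bolt; interior L_c = 56 − 22 = 34, R_n = 367.2 kN/bolt. φR_n = 0.75 × (2×324 + 8×367.2) = 2689.2 kN.
Tension yield (gross): A_g = 136×20 = 2720 mm². φR_n = 0.90 × 345 × 2720 = 844.6 kN.
Tension rupture (net): A_n = (136 − 2×24)×20 = 1760 mm² (U = 1.0, A_e = A_n). φR_n = 0.75 × 450 × 1760 = 594.0 kN.
Governing: min(1105.1, 2689.2, 844.6, 594.0) = 594.0 kN → net-section rupture.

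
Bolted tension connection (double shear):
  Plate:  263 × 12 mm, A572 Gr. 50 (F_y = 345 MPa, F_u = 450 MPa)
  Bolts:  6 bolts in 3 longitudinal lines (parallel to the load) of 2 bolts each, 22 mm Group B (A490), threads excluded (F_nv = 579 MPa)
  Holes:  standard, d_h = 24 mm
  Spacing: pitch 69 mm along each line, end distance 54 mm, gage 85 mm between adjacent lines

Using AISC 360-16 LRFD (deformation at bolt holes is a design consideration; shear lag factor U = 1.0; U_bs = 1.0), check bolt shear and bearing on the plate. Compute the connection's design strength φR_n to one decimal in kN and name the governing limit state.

Bolt shear: A_b = π(22)²/4 = 380.13 mm². φR_n = 0.75 × 579 × 380.13 × 6 × 2 = 1980.9 kN.
Bearing (12 mm plate, F_u = 450 MPa): end bolts L_c = 54 − 24/2 = 42, R_n = min(1.2×42×12×450, 2.4×22×12×450) = 272.16 kN/bolt; interior L_c = 69 − 24 = 45, R_n = 285.12 kN/bolt. φR_n = 0.75 × (3×272.16 + 3×285.12) = 1253.9 kN.
Governing: min(1980.9, 1253.9) = 1253.9 kN → bearing.

1253.9 kN (bearing governs)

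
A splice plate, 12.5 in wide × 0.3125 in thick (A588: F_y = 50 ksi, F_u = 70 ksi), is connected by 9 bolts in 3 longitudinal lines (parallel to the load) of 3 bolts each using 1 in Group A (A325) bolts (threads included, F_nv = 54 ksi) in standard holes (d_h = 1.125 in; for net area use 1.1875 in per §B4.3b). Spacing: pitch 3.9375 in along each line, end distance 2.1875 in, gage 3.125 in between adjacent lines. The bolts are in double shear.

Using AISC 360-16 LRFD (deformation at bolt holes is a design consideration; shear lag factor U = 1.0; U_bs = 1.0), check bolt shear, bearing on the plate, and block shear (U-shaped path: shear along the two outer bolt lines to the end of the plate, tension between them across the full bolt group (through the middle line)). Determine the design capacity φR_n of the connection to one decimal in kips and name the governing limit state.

203.2 kips (block shear governs)

Bolt shear: A_b = π(1)²/4 = 0.7854 in². φR_n = 0.75 × 54 × 0.7854 × 9 × 2 = 572.6 kips.
Bearing (0.3125 in plate, F_u = 70 ksi): end bolts L_c = 2.1875 − 1.125/2 = 1.625, R_n = min(1.2×1.625×0.3125×70, 2.4×1×0.3125×70) = 42.656 kips/bolt; interior L_c = 3.9375 − 1.125 = 2.8125, R_n = 52.5 kips/bolt. φR_n = 0.75 × (3×42.656 + 6×52.5) = 332.2 kips.
Block shear: shear path 2×[2.1875+2×3.9375] = 2×10.0625 in, A_gv = 6.2891, A_nv = 2×(10.0625 − 2.5×1.1875)×0.3125 = 4.4336 in²; tension across gage: (6.25 − 2×1.1875)×0.3125 = 1.2109 in². R_n = min(0.6×70×4.4336, 0.6×50×6.2891) + 1.0×70×1.2109 = min(186.21, 188.67) + 84.763 = 270.97 kips. φR_n = 0.75 × 270.97 = 203.2 kips.
Governing: min(572.6, 332.2, 203.2) = 203.2 kips → block shear.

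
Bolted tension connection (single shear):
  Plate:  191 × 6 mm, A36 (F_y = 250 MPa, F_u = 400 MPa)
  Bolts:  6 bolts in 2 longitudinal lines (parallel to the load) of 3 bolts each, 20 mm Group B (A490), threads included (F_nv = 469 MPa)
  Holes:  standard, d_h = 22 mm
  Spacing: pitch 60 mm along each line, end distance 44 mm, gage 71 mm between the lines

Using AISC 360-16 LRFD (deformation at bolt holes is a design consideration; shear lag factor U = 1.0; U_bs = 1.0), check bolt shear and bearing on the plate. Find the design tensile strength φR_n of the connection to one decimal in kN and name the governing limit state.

470.9 kN (bearing governs)

Bolt shear: A_b = π(20)²/4 = 314.16 mm². φR_n = 0.75 × 469 × 314.16 × 6 × 1 = 663.0 kN.
Bearing (6 mm plate, F_u = 400 MPa): end bolts L_c = 44 − 22/2 = 33, R_n = min(1.2×33×6×400, 2.4×20×6×400) = 95.04 kN/bolt; interior L_c = 60 − 22 = 38, R_n = 109.44 kN/bolt. φR_n = 0.75 × (2×95.04 + 4×109.44) = 470.9 kN.
Governing: min(663.0, 470.9) = 470.9 kN → bearing.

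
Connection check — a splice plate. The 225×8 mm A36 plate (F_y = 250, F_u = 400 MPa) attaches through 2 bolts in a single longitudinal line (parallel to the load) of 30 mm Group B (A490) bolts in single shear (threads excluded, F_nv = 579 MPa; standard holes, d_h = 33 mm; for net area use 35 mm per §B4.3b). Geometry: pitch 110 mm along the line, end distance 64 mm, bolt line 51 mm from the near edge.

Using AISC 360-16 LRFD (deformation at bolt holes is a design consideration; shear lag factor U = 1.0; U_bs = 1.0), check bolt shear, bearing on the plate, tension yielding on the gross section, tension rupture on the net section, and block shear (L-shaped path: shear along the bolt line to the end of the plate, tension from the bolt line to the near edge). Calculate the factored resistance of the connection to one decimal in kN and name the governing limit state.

Bolt shear: A_b = π(30)²/4 = 706.86 mm². φR_n = 0.75 × 579 × 706.86 × 2 × 1 = 613.9 kN.
Bearing (8 mm plate, F_u = 400 MPa): end bolts L_c = 64 − 33/2 = 47.5, R_n = min(1.2×47.5×8×400, 2.4×30×8×400) = 182.4 kN/bolt; interior L_c = 110 − 33 = 77, R_n = 230.4 kN/bolt. φR_n = 0.75 × (1×182.4 + 1×230.4) = 309.6 kN.
Tension yield (gross): A_g = 225×8 = 1800 mm². φR_n = 0.90 × 250 × 1800 = 405.0 kN.
Tension rupture (net): A_n = (225 − 1×35)×8 = 1520 mm² (U = 1.0, A_e = A_n). φR_n = 0.75 × 400 × 1520 = 456.0 kN.
Block shear: shear path 1×[64+1×110] = 1×174 mm, A_gv = 1392, A_nv = 1×(174 − 1.5×35)×8 = 972 mm²; tension to near edge: (51 − 0.5×35)×8 = 268 mm². R_n = min(0.6×400×972, 0.6×250×1392) + 1.0×400×268 = min(233.28, 208.8) + 107.2 = 316 kN. φR_n = 0.75 × 316 = 237.0 kN.
Governing: min(613.9, 309.6, 405.0, 456.0, 237.0) = 237.0 kN → block shear.

237.0 kN (block shear governs)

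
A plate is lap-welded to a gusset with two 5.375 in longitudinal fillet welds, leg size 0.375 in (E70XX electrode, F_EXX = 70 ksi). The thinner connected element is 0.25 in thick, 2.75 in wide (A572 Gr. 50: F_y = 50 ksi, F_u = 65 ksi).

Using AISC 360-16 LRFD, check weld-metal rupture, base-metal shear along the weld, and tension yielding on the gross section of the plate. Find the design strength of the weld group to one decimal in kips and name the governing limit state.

Weld metal: throat = 0.707×0.375 = 0.26513 in, L = 2×5.375 = 10.75 in. φR_n = 0.75 × 0.6 × 70 × 0.26513 × 10.75 = 89.8 kips.
Base metal shear (0.25 in plate): yield φR_n = 1.0×0.6×50×0.25×10.75 = 80.6 kips; rupture φR_n = 0.75×0.6×65×0.25×10.75 = 78.6 kips; take 78.6 kips (rupture).
Tension yield (gross): A_g = 2.75×0.25 = 0.6875 in². φR_n = 0.90 × 50 × 0.6875 = 30.9 kips.
Governing: min(89.8, 78.6, 30.9) = 30.9 kips → gross-section yield.

30.9 kips (gross-section yield governs)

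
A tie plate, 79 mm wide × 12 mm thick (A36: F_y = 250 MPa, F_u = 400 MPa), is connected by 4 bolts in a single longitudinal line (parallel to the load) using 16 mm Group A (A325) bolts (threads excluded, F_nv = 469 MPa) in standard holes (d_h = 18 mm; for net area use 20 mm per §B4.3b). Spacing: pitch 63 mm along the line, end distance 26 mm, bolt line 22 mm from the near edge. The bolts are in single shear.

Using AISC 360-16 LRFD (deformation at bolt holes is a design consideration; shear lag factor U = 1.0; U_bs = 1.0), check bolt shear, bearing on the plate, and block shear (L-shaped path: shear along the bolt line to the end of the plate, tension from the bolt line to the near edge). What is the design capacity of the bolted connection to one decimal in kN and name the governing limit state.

282.9 kN (bolt shear governs)

Bolt shear: A_b = π(16)²/4 = 201.06 mm². φR_n = 0.75 × 469 × 201.06 × 4 × 1 = 282.9 kN.
Bearing (12 mm plate, F_u = 400 MPa): end bolts L_c = 26 − 18/2 = 17, R_n = min(1.2×17×12×400, 2.4×16×12×400) = 97.92 kN/bolt; interior L_c = 63 − 18 = 45, R_n = 184.32 kN/bolt. φR_n = 0.75 × (1×97.92 + 3×184.32) = 488.2 kN.
Block shear: shear path 1×[26+3×63] = 1×215 mm, A_gv = 2580, A_nv = 1×(215 − 3.5×20)×12 = 1740 mm²; tension to near edge: (22 − 0.5×20)×12 = 144 mm². R_n = min(0.6×400×1740, 0.6×250×2580) + 1.0×400×144 = min(417.6, 387) + 57.6 = 444.6 kN. φR_n = 0.75 × 444.6 = 333.5 kN.
Governing: min(282.9, 488.2, 333.5) = 282.9 kN → bolt shear.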